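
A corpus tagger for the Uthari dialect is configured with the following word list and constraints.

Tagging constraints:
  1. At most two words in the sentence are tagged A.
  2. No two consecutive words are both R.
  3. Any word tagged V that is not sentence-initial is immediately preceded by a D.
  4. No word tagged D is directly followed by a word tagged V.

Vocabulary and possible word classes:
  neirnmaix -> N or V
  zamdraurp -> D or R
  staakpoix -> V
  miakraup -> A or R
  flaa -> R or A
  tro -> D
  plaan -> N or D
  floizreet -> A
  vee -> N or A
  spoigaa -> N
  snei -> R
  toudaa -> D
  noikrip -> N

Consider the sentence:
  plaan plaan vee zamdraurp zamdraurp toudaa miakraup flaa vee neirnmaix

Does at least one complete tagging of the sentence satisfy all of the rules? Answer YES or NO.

YES

Candidates per position — 1:plaan {N,D}; 2:plaan {N,D}; 3:vee {N,A}; 4:zamdraurp {D,R}; 5:zamdraurp {D,R}; 6:toudaa {D}; 7:miakraup {A,R}; 8:flaa {R,A}; 9:vee {N,A}; 10:neirnmaix {N,V}.
One satisfying assignment: D D N D D D R A A N.
Verifying each rule — rule 1 satisfied; rule 2 satisfied; rule 3 satisfied; rule 4 satisfied.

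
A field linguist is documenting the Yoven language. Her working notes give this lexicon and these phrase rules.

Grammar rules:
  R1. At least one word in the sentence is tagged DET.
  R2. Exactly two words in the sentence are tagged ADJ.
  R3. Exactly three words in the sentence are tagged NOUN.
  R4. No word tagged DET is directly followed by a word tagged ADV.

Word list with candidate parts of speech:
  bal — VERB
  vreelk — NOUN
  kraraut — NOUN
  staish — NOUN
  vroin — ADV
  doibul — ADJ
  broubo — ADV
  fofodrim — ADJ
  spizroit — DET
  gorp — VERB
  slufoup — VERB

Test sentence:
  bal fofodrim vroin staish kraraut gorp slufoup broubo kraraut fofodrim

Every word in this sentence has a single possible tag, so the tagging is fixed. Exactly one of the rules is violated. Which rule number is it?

1

Fixed tagging: VERB ADJ ADV NOUN NOUN VERB VERB ADV NOUN ADJ.
Rule check: R1 ✗, R2 ✓, R3 ✓, R4 ✓.
Only rule 1 fails.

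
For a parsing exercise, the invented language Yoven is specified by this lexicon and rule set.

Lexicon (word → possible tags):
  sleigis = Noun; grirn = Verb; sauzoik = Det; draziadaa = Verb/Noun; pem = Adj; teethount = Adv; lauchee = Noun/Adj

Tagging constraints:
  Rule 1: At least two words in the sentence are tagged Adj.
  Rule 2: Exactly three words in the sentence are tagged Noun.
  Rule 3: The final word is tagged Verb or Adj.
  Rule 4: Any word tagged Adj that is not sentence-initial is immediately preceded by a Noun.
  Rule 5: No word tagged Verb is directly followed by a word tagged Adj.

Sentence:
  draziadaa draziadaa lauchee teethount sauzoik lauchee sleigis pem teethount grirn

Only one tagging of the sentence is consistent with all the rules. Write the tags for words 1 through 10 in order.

Verb Noun Adj Adv Det Noun Noun Adj Adv Verb

Candidates per position — 1:draziadaa {Verb,Noun}; 2:draziadaa {Verb,Noun}; 3:lauchee {Noun,Adj}; 4:teethount {Adv}; 5:sauzoik {Det}; 6:lauchee {Noun,Adj}; 7:sleigis {Noun}; 8:pem {Adj}; 9:teethount {Adv}; 10:grirn {Verb}.
If word 6 were Adj, no tagging could satisfy rule 4; so word 6 is Noun.
If word 3 were Noun, no tagging could satisfy rule 1; so word 3 is Adj.
If word 2 were Verb, no tagging could satisfy rule 4; so word 2 is Noun.
If word 1 were Noun, no tagging could satisfy rule 2; so word 1 is Verb.
So the tagging must be: Verb Noun Adj Adv Det Noun Noun Adj Adv Verb.
Check: rule 1 holds; rule 2 holds; rule 3 holds; rule 4 holds; rule 5 holds.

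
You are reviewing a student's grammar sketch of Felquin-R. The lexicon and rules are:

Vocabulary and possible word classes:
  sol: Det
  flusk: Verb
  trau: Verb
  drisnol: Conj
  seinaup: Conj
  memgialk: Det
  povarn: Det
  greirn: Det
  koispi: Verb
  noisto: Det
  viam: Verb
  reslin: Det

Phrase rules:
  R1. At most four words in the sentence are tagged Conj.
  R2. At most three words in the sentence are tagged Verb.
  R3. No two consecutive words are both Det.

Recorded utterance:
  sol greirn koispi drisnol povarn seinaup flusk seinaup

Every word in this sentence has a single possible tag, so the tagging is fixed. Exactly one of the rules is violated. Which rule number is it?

3

Fixed tagging: Det Det Verb Conj Det Conj Verb Conj.
Checking each rule: R1 pass, R2 pass, R3 fail.
Only rule 3 fails.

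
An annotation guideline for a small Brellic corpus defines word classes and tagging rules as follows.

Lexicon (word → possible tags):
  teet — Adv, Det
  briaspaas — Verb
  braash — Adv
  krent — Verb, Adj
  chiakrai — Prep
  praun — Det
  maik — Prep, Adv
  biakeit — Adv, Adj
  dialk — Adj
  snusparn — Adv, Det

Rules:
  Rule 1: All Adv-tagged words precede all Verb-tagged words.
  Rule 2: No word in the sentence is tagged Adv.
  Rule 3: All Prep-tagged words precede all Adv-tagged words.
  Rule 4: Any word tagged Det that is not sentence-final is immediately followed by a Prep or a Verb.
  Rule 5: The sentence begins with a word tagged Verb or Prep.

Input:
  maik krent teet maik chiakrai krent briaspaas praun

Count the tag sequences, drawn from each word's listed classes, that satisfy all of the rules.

4

Candidates per position — 1:maik {Prep,Adv}; 2:krent {Verb,Adj}; 3:teet {Adv,Det}; 4:maik {Prep,Adv}; 5:chiakrai {Prep}; 6:krent {Verb,Adj}; 7:briaspaas {Verb}; 8:praun {Det}.
There are 32 candidate sequences in total.
The sequences that satisfy every rule: Prep Verb Det Prep Prep Verb Verb Det; Prep Verb Det Prep Prep Adj Verb Det; Prep Adj Det Prep Prep Verb Verb Det; Prep Adj Det Prep Prep Adj Verb Det.
Count = 4.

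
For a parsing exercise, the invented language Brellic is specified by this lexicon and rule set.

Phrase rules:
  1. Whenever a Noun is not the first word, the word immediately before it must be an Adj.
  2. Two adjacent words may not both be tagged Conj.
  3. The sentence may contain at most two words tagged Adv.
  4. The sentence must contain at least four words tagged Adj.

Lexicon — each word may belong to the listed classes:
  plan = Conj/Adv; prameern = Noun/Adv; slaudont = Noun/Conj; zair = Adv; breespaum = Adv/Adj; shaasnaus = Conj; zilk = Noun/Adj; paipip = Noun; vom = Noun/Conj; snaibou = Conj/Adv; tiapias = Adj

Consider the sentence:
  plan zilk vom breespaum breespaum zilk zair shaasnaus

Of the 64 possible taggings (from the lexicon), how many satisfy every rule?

4

Candidates per position — 1:plan {Conj,Adv}; 2:zilk {Noun,Adj}; 3:vom {Noun,Conj}; 4:breespaum {Adv,Adj}; 5:breespaum {Adv,Adj}; 6:zilk {Noun,Adj}; 7:zair {Adv}; 8:shaasnaus {Conj}.
There are 64 candidate sequences in total.
The sequences that satisfy every rule: Conj Adj Noun Adj Adj Adj Adv Conj; Conj Adj Conj Adj Adj Adj Adv Conj; Adv Adj Noun Adj Adj Adj Adv Conj; Adv Adj Conj Adj Adj Adj Adv Conj.
Count = 4.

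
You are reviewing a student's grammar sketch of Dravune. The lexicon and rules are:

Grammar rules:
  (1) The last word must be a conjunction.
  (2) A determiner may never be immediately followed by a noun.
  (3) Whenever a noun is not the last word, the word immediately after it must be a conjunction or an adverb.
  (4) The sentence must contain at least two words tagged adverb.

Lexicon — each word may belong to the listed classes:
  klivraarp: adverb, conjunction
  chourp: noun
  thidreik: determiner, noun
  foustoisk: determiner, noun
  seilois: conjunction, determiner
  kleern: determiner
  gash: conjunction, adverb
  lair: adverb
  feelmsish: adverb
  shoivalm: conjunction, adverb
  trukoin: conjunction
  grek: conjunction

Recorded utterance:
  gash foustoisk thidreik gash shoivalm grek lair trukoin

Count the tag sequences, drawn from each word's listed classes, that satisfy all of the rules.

Candidates per position — 1:gash {conjunction,adverb}; 2:foustoisk {determiner,noun}; 3:thidreik {determiner,noun}; 4:gash {conjunction,adverb}; 5:shoivalm {conjunction,adverb}; 6:grek {conjunction}; 7:lair {adverb}; 8:trukoin {conjunction}.
There are 32 candidate sequences in total.
Checking each against the rules leaves 7 sequences.
Count = 7.

7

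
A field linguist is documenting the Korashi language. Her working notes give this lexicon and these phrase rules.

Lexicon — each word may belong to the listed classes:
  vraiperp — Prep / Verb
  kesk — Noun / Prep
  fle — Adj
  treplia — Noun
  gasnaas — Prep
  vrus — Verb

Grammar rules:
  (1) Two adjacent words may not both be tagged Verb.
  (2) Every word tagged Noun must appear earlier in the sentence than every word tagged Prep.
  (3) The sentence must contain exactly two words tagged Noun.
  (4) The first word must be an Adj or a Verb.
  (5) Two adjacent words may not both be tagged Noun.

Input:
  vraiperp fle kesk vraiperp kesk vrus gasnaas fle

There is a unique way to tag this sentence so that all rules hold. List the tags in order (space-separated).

Verb Adj Noun Verb Noun Verb Prep Adj

Candidates per position — 1:vraiperp {Prep,Verb}; 2:fle {Adj}; 3:kesk {Noun,Prep}; 4:vraiperp {Prep,Verb}; 5:kesk {Noun,Prep}; 6:vrus {Verb}; 7:gasnaas {Prep}; 8:fle {Adj}.
If word 1 were Prep, no tagging could satisfy rule 4; so word 1 is Verb.
If word 3 were Prep, no tagging could satisfy rule 3; so word 3 is Noun.
If word 5 were Prep, no tagging could satisfy rule 3; so word 5 is Noun.
If word 4 were Prep, no tagging could satisfy rule 2; so word 4 is Verb.
So the tagging must be: Verb Adj Noun Verb Noun Verb Prep Adj.
Checking: rule 1 holds; rule 2 holds; rule 3 holds; rule 4 holds; rule 5 holds.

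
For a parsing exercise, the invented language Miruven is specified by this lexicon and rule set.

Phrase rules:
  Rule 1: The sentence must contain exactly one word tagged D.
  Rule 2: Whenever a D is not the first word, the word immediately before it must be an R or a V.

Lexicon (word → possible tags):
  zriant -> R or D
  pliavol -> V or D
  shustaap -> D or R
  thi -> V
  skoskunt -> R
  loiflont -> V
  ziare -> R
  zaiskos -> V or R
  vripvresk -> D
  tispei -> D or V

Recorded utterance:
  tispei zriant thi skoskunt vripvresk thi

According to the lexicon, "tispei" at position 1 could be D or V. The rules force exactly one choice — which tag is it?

Candidates per position — 1:tispei {D,V}; 2:zriant {R,D}; 3:thi {V}; 4:skoskunt {R}; 5:vripvresk {D}; 6:thi {V}.
Position 1: tagging it D would leave rule 1 unsatisfiable, so it must be V.
Position 2: tagging it D would leave rule 1 unsatisfiable, so it must be R.
That leaves exactly one tagging: V R V R D V.
Check: rule 1 satisfied; rule 2 satisfied.

V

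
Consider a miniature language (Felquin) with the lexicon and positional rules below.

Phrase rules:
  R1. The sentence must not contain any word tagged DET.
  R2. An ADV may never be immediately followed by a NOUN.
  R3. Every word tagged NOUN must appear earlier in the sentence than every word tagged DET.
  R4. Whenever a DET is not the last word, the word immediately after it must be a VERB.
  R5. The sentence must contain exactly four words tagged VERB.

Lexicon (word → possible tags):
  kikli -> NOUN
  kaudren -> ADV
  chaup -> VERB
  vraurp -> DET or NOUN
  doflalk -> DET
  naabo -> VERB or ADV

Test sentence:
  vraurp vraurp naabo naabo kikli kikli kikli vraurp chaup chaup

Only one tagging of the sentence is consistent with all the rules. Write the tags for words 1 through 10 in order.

Candidates per position — 1:vraurp {DET,NOUN}; 2:vraurp {DET,NOUN}; 3:naabo {VERB,ADV}; 4:naabo {VERB,ADV}; 5:kikli {NOUN}; 6:kikli {NOUN}; 7:kikli {NOUN}; 8:vraurp {DET,NOUN}; 9:chaup {VERB}; 10:chaup {VERB}.
Word 1 cannot be DET — rule 1 would then fail for every completion. It is NOUN.
Word 2 cannot be DET — rule 1 would then fail for every completion. It is NOUN.
Word 3 cannot be ADV — rule 5 would then fail for every completion. It is VERB.
Word 4 cannot be ADV — rule 2 would then fail for every completion. It is VERB.
Word 8 cannot be DET — rule 1 would then fail for every completion. It is NOUN.
The unique satisfying tagging is: NOUN NOUN VERB VERB NOUN NOUN NOUN NOUN VERB VERB.
Check: rule 1 holds; rule 2 holds; rule 3 holds; rule 4 holds; rule 5 holds.

NOUN NOUN VERB VERB NOUN NOUN NOUN NOUN VERB VERB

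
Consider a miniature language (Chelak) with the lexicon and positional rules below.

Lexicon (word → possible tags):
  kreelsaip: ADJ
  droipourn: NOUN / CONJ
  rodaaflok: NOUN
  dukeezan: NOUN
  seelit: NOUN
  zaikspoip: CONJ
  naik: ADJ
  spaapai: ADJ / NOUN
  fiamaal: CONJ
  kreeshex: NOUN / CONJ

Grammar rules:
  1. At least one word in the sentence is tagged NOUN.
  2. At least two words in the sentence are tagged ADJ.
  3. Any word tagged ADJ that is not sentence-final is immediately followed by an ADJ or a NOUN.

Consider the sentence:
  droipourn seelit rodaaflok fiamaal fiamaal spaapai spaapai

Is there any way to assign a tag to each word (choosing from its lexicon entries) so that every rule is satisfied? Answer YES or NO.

Candidates per position — 1:droipourn {NOUN,CONJ}; 2:seelit {NOUN}; 3:rodaaflok {NOUN}; 4:fiamaal {CONJ}; 5:fiamaal {CONJ}; 6:spaapai {ADJ,NOUN}; 7:spaapai {ADJ,NOUN}.
One satisfying assignment: CONJ NOUN NOUN CONJ CONJ ADJ ADJ.
Verifying each rule — rule 1 holds; rule 2 holds; rule 3 holds.

YES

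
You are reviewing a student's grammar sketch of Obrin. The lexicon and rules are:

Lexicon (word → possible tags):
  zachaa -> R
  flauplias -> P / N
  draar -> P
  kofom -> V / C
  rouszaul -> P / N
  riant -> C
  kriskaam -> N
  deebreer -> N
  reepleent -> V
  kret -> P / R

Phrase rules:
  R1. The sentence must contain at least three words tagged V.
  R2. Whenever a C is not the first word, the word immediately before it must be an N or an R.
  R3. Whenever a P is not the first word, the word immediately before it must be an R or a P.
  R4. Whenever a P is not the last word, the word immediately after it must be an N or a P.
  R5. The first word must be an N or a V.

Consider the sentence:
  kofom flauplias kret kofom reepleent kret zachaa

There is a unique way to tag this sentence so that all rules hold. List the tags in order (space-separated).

Candidates per position — 1:kofom {V,C}; 2:flauplias {P,N}; 3:kret {P,R}; 4:kofom {V,C}; 5:reepleent {V}; 6:kret {P,R}; 7:zachaa {R}.
Word 1 cannot be C — rule 1 would then fail for every completion. It is V.
Word 2 cannot be P — rule 3 would then fail for every completion. It is N.
Word 3 cannot be P — rule 3 would then fail for every completion. It is R.
Word 4 cannot be C — rule 1 would then fail for every completion. It is V.
Word 6 cannot be P — rule 3 would then fail for every completion. It is R.
The only consistent sequence is: V N R V V R R.
Checking: rule 1 ✓; rule 2 ✓; rule 3 ✓; rule 4 ✓; rule 5 ✓.

V N R V V R R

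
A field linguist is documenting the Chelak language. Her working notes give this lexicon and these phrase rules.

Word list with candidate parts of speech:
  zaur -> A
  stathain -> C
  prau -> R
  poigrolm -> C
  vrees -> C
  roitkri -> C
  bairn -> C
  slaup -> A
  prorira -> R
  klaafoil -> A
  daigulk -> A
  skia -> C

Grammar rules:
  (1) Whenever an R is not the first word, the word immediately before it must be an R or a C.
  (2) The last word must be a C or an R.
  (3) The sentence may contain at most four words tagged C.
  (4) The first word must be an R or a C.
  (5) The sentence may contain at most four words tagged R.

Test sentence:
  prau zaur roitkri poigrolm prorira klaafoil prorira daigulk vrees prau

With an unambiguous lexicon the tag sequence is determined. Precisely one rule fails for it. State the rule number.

Fixed tagging: R A C C R A R A C R.
Checking each rule: R1 fail, R2 pass, R3 pass, R4 pass, R5 pass.
Only rule 1 fails.

1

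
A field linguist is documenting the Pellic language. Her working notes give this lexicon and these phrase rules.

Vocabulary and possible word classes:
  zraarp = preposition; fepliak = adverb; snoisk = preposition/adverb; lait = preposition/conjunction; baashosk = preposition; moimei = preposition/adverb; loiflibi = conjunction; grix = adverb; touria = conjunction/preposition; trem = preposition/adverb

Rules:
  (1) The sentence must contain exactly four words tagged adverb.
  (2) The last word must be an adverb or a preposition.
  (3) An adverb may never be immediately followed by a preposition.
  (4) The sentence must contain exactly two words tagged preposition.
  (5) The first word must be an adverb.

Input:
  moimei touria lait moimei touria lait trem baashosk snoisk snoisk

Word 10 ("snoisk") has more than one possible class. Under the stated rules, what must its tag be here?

adverb

Candidates per position — 1:moimei {preposition,adverb}; 2:touria {conjunction,preposition}; 3:lait {preposition,conjunction}; 4:moimei {preposition,adverb}; 5:touria {conjunction,preposition}; 6:lait {preposition,conjunction}; 7:trem {preposition,adverb}; 8:baashosk {preposition}; 9:snoisk {preposition,adverb}; 10:snoisk {preposition,adverb}.
At position 1, choosing preposition makes rule 5 impossible to satisfy; hence adverb.
At position 2, choosing preposition makes rule 3 impossible to satisfy; hence conjunction.
At position 7, choosing adverb makes rule 3 impossible to satisfy; hence preposition.
At position 9, choosing preposition makes rule 1 impossible to satisfy; hence adverb.
At position 10, choosing preposition makes rule 1 impossible to satisfy; hence adverb.
At position 3, choosing preposition makes rule 4 impossible to satisfy; hence conjunction.
At position 4, choosing preposition makes rule 1 impossible to satisfy; hence adverb.
At position 5, choosing preposition makes rule 3 impossible to satisfy; hence conjunction.
At position 6, choosing preposition makes rule 4 impossible to satisfy; hence conjunction.
The unique satisfying tagging is: adverb conjunction conjunction adverb conjunction conjunction preposition preposition adverb adverb.
Verifying each rule — rule 1 holds; rule 2 holds; rule 3 holds; rule 4 holds; rule 5 holds.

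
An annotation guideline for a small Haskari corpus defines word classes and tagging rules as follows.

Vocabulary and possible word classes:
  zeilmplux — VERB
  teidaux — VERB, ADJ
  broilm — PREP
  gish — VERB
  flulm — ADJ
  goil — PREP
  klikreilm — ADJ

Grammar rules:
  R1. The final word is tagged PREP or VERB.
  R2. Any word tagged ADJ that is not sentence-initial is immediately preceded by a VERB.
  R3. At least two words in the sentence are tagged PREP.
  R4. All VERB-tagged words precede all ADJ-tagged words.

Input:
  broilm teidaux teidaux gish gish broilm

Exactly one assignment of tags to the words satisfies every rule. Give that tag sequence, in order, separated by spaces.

PREP VERB VERB VERB VERB PREP

Candidates per position — 1:broilm {PREP}; 2:teidaux {VERB,ADJ}; 3:teidaux {VERB,ADJ}; 4:gish {VERB}; 5:gish {VERB}; 6:broilm {PREP}.
Position 2: tagging it ADJ would leave rule 2 unsatisfiable, so it must be VERB.
Position 3: tagging it ADJ would leave rule 4 unsatisfiable, so it must be VERB.
The only consistent sequence is: PREP VERB VERB VERB VERB PREP.
Check: rule 1 ok; rule 2 ok; rule 3 ok; rule 4 ok.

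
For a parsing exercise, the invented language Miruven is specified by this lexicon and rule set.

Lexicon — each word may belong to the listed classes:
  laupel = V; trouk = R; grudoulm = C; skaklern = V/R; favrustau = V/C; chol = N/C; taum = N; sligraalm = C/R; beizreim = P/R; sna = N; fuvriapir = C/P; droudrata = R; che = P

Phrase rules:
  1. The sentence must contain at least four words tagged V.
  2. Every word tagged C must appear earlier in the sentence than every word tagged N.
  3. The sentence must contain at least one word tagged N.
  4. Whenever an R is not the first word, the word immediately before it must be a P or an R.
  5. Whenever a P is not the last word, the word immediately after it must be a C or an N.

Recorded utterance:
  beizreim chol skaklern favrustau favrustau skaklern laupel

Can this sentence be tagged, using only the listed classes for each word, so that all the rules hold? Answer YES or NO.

Candidates per position — 1:beizreim {P,R}; 2:chol {N,C}; 3:skaklern {V,R}; 4:favrustau {V,C}; 5:favrustau {V,C}; 6:skaklern {V,R}; 7:laupel {V}.
One satisfying assignment: P N V V V V V.
Check: rule 1 ✓; rule 2 ✓; rule 3 ✓; rule 4 ✓; rule 5 ✓.

YES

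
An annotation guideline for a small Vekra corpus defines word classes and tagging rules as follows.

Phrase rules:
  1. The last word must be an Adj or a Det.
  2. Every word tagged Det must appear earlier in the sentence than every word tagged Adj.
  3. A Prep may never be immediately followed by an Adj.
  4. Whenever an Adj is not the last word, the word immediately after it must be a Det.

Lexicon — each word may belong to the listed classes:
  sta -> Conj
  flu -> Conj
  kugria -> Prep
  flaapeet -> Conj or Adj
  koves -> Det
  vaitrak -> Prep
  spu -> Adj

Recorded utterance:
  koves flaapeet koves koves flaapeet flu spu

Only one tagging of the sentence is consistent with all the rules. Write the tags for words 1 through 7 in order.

Det Conj Det Det Conj Conj Adj

Candidates per position — 1:koves {Det}; 2:flaapeet {Conj,Adj}; 3:koves {Det}; 4:koves {Det}; 5:flaapeet {Conj,Adj}; 6:flu {Conj}; 7:spu {Adj}.
Word 2 cannot be Adj — rule 2 would then fail for every completion. It is Conj.
Word 5 cannot be Adj — rule 4 would then fail for every completion. It is Conj.
The only consistent sequence is: Det Conj Det Det Conj Conj Adj.
Check: rule 1 ✓; rule 2 ✓; rule 3 ✓; rule 4 ✓.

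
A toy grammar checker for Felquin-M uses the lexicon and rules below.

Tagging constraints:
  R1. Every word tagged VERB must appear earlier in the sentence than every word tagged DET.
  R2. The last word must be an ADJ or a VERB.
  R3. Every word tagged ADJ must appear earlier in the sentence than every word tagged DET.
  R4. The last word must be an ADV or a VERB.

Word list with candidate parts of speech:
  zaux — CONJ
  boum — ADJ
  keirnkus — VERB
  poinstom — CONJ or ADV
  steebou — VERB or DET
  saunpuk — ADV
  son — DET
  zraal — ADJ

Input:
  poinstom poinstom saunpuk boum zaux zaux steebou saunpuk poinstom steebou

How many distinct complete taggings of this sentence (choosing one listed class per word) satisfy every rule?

8

Candidates per position — 1:poinstom {CONJ,ADV}; 2:poinstom {CONJ,ADV}; 3:saunpuk {ADV}; 4:boum {ADJ}; 5:zaux {CONJ}; 6:zaux {CONJ}; 7:steebou {VERB,DET}; 8:saunpuk {ADV}; 9:poinstom {CONJ,ADV}; 10:steebou {VERB,DET}.
There are 32 candidate sequences in total.
Checking each against the rules leaves 8 sequences.
Count = 8.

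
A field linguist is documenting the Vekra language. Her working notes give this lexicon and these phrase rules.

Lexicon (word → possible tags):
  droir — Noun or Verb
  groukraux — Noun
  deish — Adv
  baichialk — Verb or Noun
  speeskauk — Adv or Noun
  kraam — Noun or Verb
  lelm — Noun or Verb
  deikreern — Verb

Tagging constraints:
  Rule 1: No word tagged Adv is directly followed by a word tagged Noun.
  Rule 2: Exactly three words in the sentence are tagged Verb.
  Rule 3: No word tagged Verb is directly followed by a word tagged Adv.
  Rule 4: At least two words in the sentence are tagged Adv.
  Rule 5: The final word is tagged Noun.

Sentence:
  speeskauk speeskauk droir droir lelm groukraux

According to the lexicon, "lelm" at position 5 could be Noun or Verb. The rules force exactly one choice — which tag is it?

Verb

Candidates per position — 1:speeskauk {Adv,Noun}; 2:speeskauk {Adv,Noun}; 3:droir {Noun,Verb}; 4:droir {Noun,Verb}; 5:lelm {Noun,Verb}; 6:groukraux {Noun}.
Position 1: Noun is ruled out by rule 4; that leaves Adv.
Position 2: Noun is ruled out by rule 1; that leaves Adv.
Position 3: Noun is ruled out by rule 1; that leaves Verb.
Position 4: Noun is ruled out by rule 2; that leaves Verb.
Position 5: Noun is ruled out by rule 2; that leaves Verb.
That leaves exactly one tagging: Adv Adv Verb Verb Verb Noun.
Verifying each rule — rule 1 ok; rule 2 ok; rule 3 ok; rule 4 ok; rule 5 ok.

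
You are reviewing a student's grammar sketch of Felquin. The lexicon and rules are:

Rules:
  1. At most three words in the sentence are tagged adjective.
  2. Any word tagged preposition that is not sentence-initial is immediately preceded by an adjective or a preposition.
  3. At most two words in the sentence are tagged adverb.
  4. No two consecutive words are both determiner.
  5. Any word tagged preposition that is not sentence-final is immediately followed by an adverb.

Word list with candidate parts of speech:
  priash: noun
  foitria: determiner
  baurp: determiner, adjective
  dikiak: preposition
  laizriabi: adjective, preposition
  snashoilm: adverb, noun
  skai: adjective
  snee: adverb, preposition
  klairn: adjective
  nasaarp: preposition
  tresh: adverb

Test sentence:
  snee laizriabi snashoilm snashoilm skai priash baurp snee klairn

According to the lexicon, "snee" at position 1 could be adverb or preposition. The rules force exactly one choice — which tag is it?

Candidates per position — 1:snee {adverb,preposition}; 2:laizriabi {adjective,preposition}; 3:snashoilm {adverb,noun}; 4:snashoilm {adverb,noun}; 5:skai {adjective}; 6:priash {noun}; 7:baurp {determiner,adjective}; 8:snee {adverb,preposition}; 9:klairn {adjective}.
Position 1: preposition is ruled out by rule 5; that leaves adverb.
Position 2: preposition is ruled out by rule 2; that leaves adjective.
Position 7: adjective is ruled out by rule 1; that leaves determiner.
Position 8: preposition is ruled out by rule 2; that leaves adverb.
Position 3: adverb is ruled out by rule 3; that leaves noun.
Position 4: adverb is ruled out by rule 3; that leaves noun.
The only consistent sequence is: adverb adjective noun noun adjective noun determiner adverb adjective.
Verifying each rule — rule 1 holds; rule 2 holds; rule 3 holds; rule 4 holds; rule 5 holds.

adverb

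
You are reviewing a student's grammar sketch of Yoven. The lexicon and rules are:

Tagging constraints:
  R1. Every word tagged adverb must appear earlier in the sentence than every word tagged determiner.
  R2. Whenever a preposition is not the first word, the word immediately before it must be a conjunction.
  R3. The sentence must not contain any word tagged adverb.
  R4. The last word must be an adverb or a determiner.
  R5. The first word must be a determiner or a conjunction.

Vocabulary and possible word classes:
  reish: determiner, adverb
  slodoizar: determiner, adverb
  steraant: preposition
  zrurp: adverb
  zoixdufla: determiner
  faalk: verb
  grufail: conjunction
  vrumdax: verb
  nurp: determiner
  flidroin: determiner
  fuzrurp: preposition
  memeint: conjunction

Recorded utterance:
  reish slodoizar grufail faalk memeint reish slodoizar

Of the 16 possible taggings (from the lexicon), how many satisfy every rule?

Candidates per position — 1:reish {determiner,adverb}; 2:slodoizar {determiner,adverb}; 3:grufail {conjunction}; 4:faalk {verb}; 5:memeint {conjunction}; 6:reish {determiner,adverb}; 7:slodoizar {determiner,adverb}.
There are 16 candidate sequences in total.
The sequences that satisfy every rule: determiner determiner conjunction verb conjunction determiner determiner.
Count = 1.

1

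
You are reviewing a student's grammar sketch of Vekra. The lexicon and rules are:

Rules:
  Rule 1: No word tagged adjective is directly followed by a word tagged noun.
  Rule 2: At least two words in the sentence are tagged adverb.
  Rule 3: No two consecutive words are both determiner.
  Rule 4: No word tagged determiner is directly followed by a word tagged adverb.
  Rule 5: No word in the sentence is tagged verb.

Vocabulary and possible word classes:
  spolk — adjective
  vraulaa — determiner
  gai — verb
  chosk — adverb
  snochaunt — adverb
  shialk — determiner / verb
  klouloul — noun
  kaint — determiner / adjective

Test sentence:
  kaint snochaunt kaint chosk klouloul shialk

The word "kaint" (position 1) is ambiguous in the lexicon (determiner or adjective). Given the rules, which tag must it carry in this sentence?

Candidates per position — 1:kaint {determiner,adjective}; 2:snochaunt {adverb}; 3:kaint {determiner,adjective}; 4:chosk {adverb}; 5:klouloul {noun}; 6:shialk {determiner,verb}.
Word 1 cannot be determiner — rule 4 would then fail for every completion. It is adjective.
Word 3 cannot be determiner — rule 4 would then fail for every completion. It is adjective.
Word 6 cannot be verb — rule 5 would then fail for every completion. It is determiner.
The unique satisfying tagging is: adjective adverb adjective adverb noun determiner.
Checking: rule 1 holds; rule 2 holds; rule 3 holds; rule 4 holds; rule 5 holds.

adjective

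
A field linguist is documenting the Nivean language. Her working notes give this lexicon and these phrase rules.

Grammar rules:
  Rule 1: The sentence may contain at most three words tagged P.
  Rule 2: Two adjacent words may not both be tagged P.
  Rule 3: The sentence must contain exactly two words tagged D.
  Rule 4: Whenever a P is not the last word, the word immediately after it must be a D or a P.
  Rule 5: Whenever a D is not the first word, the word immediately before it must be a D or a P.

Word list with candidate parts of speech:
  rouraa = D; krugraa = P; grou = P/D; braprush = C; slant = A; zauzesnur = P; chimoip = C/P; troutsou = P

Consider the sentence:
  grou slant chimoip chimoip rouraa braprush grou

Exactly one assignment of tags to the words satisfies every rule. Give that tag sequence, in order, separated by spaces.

Candidates per position — 1:grou {P,D}; 2:slant {A}; 3:chimoip {C,P}; 4:chimoip {C,P}; 5:rouraa {D}; 6:braprush {C}; 7:grou {P,D}.
If word 1 were P, no tagging could satisfy rule 4; so word 1 is D.
If word 4 were C, no tagging could satisfy rule 5; so word 4 is P.
If word 7 were D, no tagging could satisfy rule 3; so word 7 is P.
If word 3 were P, no tagging could satisfy rule 2; so word 3 is C.
The unique satisfying tagging is: D A C P D C P.
Checking: rule 1 holds; rule 2 holds; rule 3 holds; rule 4 holds; rule 5 holds.

D A C P D C P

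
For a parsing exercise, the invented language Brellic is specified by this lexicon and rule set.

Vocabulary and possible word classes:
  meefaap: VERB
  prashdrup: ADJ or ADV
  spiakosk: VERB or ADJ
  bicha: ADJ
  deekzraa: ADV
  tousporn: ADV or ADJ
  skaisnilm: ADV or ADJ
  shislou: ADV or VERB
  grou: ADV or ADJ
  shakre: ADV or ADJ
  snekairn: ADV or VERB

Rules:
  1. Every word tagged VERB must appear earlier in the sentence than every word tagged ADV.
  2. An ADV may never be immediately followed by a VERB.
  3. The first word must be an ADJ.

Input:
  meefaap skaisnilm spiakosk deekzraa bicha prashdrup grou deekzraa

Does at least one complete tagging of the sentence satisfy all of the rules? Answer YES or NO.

NO

Candidates per position — 1:meefaap {VERB}; 2:skaisnilm {ADV,ADJ}; 3:spiakosk {VERB,ADJ}; 4:deekzraa {ADV}; 5:bicha {ADJ}; 6:prashdrup {ADJ,ADV}; 7:grou {ADV,ADJ}; 8:deekzraa {ADV}.
Rule 3 cannot be satisfied by any choice of tags from the lexicon.
So there is no consistent tagging.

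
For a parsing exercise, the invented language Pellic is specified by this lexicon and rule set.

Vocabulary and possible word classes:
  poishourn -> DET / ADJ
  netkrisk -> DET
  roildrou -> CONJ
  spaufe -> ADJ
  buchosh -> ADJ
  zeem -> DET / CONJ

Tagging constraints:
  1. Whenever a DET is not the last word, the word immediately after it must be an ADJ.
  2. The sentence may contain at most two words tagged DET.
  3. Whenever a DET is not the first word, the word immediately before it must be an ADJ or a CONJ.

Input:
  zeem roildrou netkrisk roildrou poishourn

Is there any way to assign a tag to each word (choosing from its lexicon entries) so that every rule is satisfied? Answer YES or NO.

Candidates per position — 1:zeem {DET,CONJ}; 2:roildrou {CONJ}; 3:netkrisk {DET}; 4:roildrou {CONJ}; 5:poishourn {DET,ADJ}.
Rule 1 cannot be satisfied by any choice of tags from the lexicon.
So there is no consistent tagging.

NO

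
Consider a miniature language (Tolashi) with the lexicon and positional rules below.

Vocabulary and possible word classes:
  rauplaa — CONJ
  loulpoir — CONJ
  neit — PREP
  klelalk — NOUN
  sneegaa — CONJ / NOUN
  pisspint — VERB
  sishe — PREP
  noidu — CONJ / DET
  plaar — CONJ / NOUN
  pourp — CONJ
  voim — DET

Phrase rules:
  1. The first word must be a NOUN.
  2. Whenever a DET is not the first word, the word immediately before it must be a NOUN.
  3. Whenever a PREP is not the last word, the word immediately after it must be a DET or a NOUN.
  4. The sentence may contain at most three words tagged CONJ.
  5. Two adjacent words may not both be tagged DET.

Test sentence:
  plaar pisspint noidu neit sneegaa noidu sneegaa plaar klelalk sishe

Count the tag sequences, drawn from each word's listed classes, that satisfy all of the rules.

Candidates per position — 1:plaar {CONJ,NOUN}; 2:pisspint {VERB}; 3:noidu {CONJ,DET}; 4:neit {PREP}; 5:sneegaa {CONJ,NOUN}; 6:noidu {CONJ,DET}; 7:sneegaa {CONJ,NOUN}; 8:plaar {CONJ,NOUN}; 9:klelalk {NOUN}; 10:sishe {PREP}.
There are 64 candidate sequences in total.
Checking each against the rules leaves 7 sequences.
Count = 7.

7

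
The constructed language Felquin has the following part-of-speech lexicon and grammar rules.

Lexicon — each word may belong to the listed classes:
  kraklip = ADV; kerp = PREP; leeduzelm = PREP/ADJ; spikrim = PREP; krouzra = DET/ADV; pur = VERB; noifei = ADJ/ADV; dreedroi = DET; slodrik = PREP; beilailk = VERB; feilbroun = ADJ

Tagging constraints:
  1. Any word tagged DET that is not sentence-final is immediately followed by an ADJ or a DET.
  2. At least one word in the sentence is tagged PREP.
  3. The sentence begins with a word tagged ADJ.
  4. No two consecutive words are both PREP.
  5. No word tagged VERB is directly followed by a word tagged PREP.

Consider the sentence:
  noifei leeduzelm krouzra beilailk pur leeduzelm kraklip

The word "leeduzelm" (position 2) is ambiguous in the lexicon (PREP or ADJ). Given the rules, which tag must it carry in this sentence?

Candidates per position — 1:noifei {ADJ,ADV}; 2:leeduzelm {PREP,ADJ}; 3:krouzra {DET,ADV}; 4:beilailk {VERB}; 5:pur {VERB}; 6:leeduzelm {PREP,ADJ}; 7:kraklip {ADV}.
If word 1 were ADV, no tagging could satisfy rule 3; so word 1 is ADJ.
If word 3 were DET, no tagging could satisfy rule 1; so word 3 is ADV.
If word 6 were PREP, no tagging could satisfy rule 5; so word 6 is ADJ.
If word 2 were ADJ, no tagging could satisfy rule 2; so word 2 is PREP.
The unique satisfying tagging is: ADJ PREP ADV VERB VERB ADJ ADV.
Check: rule 1 satisfied; rule 2 satisfied; rule 3 satisfied; rule 4 satisfied; rule 5 satisfied.

PREP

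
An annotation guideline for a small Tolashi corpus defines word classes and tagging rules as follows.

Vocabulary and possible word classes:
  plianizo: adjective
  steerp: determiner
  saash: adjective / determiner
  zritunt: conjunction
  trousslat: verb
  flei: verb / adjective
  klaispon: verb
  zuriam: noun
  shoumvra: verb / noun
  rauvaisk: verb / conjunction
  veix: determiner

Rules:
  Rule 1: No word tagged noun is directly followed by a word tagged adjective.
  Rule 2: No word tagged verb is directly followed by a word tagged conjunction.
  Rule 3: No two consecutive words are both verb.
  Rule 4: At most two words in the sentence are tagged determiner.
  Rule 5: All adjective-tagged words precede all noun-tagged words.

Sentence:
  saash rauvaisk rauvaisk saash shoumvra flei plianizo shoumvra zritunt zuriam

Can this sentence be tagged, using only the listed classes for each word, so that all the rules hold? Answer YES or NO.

YES

Candidates per position — 1:saash {adjective,determiner}; 2:rauvaisk {verb,conjunction}; 3:rauvaisk {verb,conjunction}; 4:saash {adjective,determiner}; 5:shoumvra {verb,noun}; 6:flei {verb,adjective}; 7:plianizo {adjective}; 8:shoumvra {verb,noun}; 9:zritunt {conjunction}; 10:zuriam {noun}.
One satisfying assignment: adjective conjunction conjunction adjective verb adjective adjective noun conjunction noun.
Rule-by-rule: rule 1 holds; rule 2 holds; rule 3 holds; rule 4 holds; rule 5 holds.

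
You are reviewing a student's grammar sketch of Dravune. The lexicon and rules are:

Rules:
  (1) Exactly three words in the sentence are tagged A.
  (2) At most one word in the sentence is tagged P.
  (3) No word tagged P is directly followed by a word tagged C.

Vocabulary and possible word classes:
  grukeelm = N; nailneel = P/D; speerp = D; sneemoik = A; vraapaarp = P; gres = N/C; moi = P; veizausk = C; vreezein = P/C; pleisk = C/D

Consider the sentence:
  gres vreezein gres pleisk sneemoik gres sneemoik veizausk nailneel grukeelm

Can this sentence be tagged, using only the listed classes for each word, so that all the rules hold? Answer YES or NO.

Candidates per position — 1:gres {N,C}; 2:vreezein {P,C}; 3:gres {N,C}; 4:pleisk {C,D}; 5:sneemoik {A}; 6:gres {N,C}; 7:sneemoik {A}; 8:veizausk {C}; 9:nailneel {P,D}; 10:grukeelm {N}.
Rule 1 cannot be satisfied by any choice of tags from the lexicon.
So there is no consistent tagging.

NO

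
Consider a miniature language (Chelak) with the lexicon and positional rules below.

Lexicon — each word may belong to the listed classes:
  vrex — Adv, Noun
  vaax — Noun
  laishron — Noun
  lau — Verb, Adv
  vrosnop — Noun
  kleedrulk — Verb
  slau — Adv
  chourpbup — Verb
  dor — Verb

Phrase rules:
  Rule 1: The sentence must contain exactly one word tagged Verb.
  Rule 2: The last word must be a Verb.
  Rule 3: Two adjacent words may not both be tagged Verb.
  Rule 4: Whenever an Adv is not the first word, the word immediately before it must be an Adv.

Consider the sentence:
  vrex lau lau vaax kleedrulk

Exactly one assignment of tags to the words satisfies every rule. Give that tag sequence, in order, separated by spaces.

Candidates per position — 1:vrex {Adv,Noun}; 2:lau {Verb,Adv}; 3:lau {Verb,Adv}; 4:vaax {Noun}; 5:kleedrulk {Verb}.
Word 2 cannot be Verb — rule 1 would then fail for every completion. It is Adv.
Word 3 cannot be Verb — rule 1 would then fail for every completion. It is Adv.
Word 1 cannot be Noun — rule 4 would then fail for every completion. It is Adv.
The only consistent sequence is: Adv Adv Adv Noun Verb.
Checking: rule 1 holds; rule 2 holds; rule 3 holds; rule 4 holds.

Adv Adv Adv Noun Verb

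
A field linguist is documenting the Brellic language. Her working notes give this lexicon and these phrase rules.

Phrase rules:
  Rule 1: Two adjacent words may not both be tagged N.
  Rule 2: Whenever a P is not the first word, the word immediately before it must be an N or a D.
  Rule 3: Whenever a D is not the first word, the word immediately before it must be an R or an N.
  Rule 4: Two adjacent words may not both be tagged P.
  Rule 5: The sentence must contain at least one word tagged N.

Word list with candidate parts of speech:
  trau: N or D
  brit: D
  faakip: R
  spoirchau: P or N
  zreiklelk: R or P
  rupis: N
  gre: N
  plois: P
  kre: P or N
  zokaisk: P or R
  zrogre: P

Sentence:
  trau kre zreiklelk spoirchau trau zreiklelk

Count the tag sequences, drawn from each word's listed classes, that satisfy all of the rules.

Candidates per position — 1:trau {N,D}; 2:kre {P,N}; 3:zreiklelk {R,P}; 4:spoirchau {P,N}; 5:trau {N,D}; 6:zreiklelk {R,P}.
There are 64 candidate sequences in total.
Checking each against the rules leaves 8 sequences.
Count = 8.

8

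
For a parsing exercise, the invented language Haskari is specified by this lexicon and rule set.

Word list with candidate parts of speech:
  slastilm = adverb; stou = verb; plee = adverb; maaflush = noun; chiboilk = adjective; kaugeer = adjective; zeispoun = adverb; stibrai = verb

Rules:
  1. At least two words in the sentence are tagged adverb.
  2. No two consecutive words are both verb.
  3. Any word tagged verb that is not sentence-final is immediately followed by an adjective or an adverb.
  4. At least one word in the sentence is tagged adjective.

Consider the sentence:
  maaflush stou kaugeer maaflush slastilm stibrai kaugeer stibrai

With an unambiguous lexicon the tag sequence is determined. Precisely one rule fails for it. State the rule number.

Fixed tagging: noun verb adjective noun adverb verb adjective verb.
Checking each rule: R1 ✗, R2 ✓, R3 ✓, R4 ✓.
Only rule 1 fails.

1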